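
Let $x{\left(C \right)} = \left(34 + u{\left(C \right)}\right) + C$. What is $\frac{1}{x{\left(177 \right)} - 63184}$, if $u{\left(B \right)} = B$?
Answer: $- \frac{1}{62796} \approx -1.5925 \cdot 10^{-5}$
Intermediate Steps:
$x{\left(C \right)} = 34 + 2 C$ ($x{\left(C \right)} = \left(34 + C\right) + C = 34 + 2 C$)
$\frac{1}{x{\left(177 \right)} - 63184} = \frac{1}{\left(34 + 2 \cdot 177\right) - 63184} = \frac{1}{\left(34 + 354\right) - 63184} = \frac{1}{388 - 63184} = \frac{1}{-62796} = - \frac{1}{62796}$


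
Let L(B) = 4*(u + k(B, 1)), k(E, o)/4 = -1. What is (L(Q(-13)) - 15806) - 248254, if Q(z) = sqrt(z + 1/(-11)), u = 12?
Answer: -264028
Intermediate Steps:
k(E, o) = -4 (k(E, o) = 4*(-1) = -4)
Q(z) = sqrt(-1/11 + z) (Q(z) = sqrt(z - 1/11) = sqrt(-1/11 + z))
L(B) = 32 (L(B) = 4*(12 - 4) = 4*8 = 32)
(L(Q(-13)) - 15806) - 248254 = (32 - 15806) - 248254 = -15774 - 248254 = -264028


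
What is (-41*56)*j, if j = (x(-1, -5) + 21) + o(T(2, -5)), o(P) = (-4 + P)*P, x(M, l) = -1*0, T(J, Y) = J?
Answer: -39032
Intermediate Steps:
x(M, l) = 0
o(P) = P*(-4 + P)
j = 17 (j = (0 + 21) + 2*(-4 + 2) = 21 + 2*(-2) = 21 - 4 = 17)
(-41*56)*j = -41*56*17 = -2296*17 = -39032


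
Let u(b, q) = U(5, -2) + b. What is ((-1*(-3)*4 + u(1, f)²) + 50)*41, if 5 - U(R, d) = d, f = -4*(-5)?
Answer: 5166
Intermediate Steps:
f = 20
U(R, d) = 5 - d
u(b, q) = 7 + b (u(b, q) = (5 - 1*(-2)) + b = (5 + 2) + b = 7 + b)
((-1*(-3)*4 + u(1, f)²) + 50)*41 = ((-1*(-3)*4 + (7 + 1)²) + 50)*41 = ((3*4 + 8²) + 50)*41 = ((12 + 64) + 50)*41 = (76 + 50)*41 = 126*41 = 5166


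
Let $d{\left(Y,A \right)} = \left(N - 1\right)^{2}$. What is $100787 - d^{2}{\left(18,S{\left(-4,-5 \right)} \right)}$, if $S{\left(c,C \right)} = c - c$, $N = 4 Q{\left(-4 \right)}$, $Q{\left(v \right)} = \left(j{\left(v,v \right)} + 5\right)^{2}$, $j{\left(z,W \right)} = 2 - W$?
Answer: $-54423656734$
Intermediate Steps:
$Q{\left(v \right)} = \left(7 - v\right)^{2}$ ($Q{\left(v \right)} = \left(\left(2 - v\right) + 5\right)^{2} = \left(7 - v\right)^{2}$)
$N = 484$ ($N = 4 \left(-7 - 4\right)^{2} = 4 \left(-11\right)^{2} = 4 \cdot 121 = 484$)
$S{\left(c,C \right)} = 0$
$d{\left(Y,A \right)} = 233289$ ($d{\left(Y,A \right)} = \left(484 - 1\right)^{2} = 483^{2} = 233289$)
$100787 - d^{2}{\left(18,S{\left(-4,-5 \right)} \right)} = 100787 - 233289^{2} = 100787 - 54423757521 = -54423656734$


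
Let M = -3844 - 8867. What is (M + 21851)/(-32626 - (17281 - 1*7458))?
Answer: -9140/42449 ≈ -0.21532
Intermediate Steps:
M = -12711
(M + 21851)/(-32626 - (17281 - 1*7458)) = (-12711 + 21851)/(-32626 - (17281 - 1*7458)) = 9140/(-32626 - (17281 - 7458)) = 9140/(-32626 - 1*9823) = 9140/(-32626 - 9823) = 9140/(-42449) = 9140*(-1/42449) = -9140/42449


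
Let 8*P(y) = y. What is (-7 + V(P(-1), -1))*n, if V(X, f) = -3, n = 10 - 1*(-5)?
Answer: -150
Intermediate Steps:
n = 15 (n = 10 + 5 = 15)
P(y) = y/8
(-7 + V(P(-1), -1))*n = (-7 - 3)*15 = -10*15 = -150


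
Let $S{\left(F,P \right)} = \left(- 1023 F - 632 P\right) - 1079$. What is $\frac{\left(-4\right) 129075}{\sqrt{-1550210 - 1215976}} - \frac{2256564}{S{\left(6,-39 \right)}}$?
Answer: $- \frac{2256564}{17431} + \frac{86050 i \sqrt{307354}}{153677} \approx -129.46 + 310.43 i$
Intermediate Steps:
$S{\left(F,P \right)} = -1079 - 1023 F - 632 P$
$\frac{\left(-4\right) 129075}{\sqrt{-1550210 - 1215976}} - \frac{2256564}{S{\left(6,-39 \right)}} = \frac{\left(-4\right) 129075}{\sqrt{-1550210 - 1215976}} - \frac{2256564}{-1079 - 6138 - -24648} = - \frac{516300}{\sqrt{-2766186}} - \frac{2256564}{-1079 - 6138 + 24648} = - \frac{516300}{3 i \sqrt{307354}} - \frac{2256564}{17431} = - 516300 \left(- \frac{i \sqrt{307354}}{922062}\right) - \frac{2256564}{17431} = \frac{86050 i \sqrt{307354}}{153677} - \frac{2256564}{17431} = - \frac{2256564}{17431} + \frac{86050 i \sqrt{307354}}{153677}$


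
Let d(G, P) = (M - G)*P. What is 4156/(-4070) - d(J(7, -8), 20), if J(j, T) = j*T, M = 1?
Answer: -2321978/2035 ≈ -1141.0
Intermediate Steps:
J(j, T) = T*j
d(G, P) = P*(1 - G) (d(G, P) = (1 - G)*P = P*(1 - G))
4156/(-4070) - d(J(7, -8), 20) = 4156/(-4070) - 20*(1 - (-8)*7) = 4156*(-1/4070) - 20*(1 - 1*(-56)) = -2078/2035 - 20*(1 + 56) = -2078/2035 - 20*57 = -2078/2035 - 1*1140 = -2078/2035 - 1140 = -2321978/2035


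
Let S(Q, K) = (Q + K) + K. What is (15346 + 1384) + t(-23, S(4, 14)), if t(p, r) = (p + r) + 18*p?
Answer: 16325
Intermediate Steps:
S(Q, K) = Q + 2*K (S(Q, K) = (K + Q) + K = Q + 2*K)
t(p, r) = r + 19*p
(15346 + 1384) + t(-23, S(4, 14)) = (15346 + 1384) + ((4 + 2*14) + 19*(-23)) = 16730 + ((4 + 28) - 437) = 16730 + (32 - 437) = 16730 - 405 = 16325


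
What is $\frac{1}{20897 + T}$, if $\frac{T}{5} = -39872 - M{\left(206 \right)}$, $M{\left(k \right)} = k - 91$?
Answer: $- \frac{1}{179038} \approx -5.5854 \cdot 10^{-6}$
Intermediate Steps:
$M{\left(k \right)} = -91 + k$
$T = -199935$ ($T = 5 \left(-39872 - \left(-91 + 206\right)\right) = 5 \left(-39872 - 115\right) = 5 \left(-39987\right) = -199935$)
$\frac{1}{20897 + T} = \frac{1}{20897 - 199935} = \frac{1}{-179038} = - \frac{1}{179038}$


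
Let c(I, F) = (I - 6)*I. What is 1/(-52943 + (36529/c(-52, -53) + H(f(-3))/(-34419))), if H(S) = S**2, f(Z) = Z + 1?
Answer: -103807704/5494633993285 ≈ -1.8893e-5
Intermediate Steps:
c(I, F) = I*(-6 + I) (c(I, F) = (-6 + I)*I = I*(-6 + I))
f(Z) = 1 + Z
1/(-52943 + (36529/c(-52, -53) + H(f(-3))/(-34419))) = 1/(-52943 + (36529/((-52*(-6 - 52))) + (1 - 3)**2/(-34419))) = 1/(-52943 + (36529/((-52*(-58))) + (-2)**2*(-1/34419))) = 1/(-52943 + (36529/3016 + 4*(-1/34419))) = 1/(-52943 + (36529*(1/3016) - 4/34419)) = 1/(-52943 + (36529/3016 - 4/34419)) = 1/(-52943 + 1257279587/103807704) = 1/(-5494633993285/103807704) = -103807704/5494633993285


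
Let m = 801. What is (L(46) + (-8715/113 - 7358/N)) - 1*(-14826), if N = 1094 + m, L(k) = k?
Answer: 3167269341/214135 ≈ 14791.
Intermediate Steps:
N = 1895 (N = 1094 + 801 = 1895)
(L(46) + (-8715/113 - 7358/N)) - 1*(-14826) = (46 + (-8715/113 - 7358/1895)) - 1*(-14826) = (46 + (-8715*1/113 - 7358*1/1895)) + 14826 = (46 + (-8715/113 - 7358/1895)) + 14826 = (46 - 17346379/214135) + 14826 = -7496169/214135 + 14826 = 3167269341/214135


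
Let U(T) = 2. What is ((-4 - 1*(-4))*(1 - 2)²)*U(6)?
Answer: 0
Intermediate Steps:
((-4 - 1*(-4))*(1 - 2)²)*U(6) = ((-4 - 1*(-4))*(1 - 2)²)*2 = ((-4 + 4)*(-1)²)*2 = (0*1)*2 = 0*2 = 0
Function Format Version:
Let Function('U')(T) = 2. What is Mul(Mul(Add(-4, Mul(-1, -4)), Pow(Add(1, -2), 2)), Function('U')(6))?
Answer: 0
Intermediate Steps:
Mul(Mul(Add(-4, Mul(-1, -4)), Pow(Add(1, -2), 2)), Function('U')(6)) = Mul(Mul(Add(-4, Mul(-1, -4)), Pow(Add(1, -2), 2)), 2) = Mul(Mul(Add(-4, 4), Pow(-1, 2)), 2) = Mul(Mul(0, 1), 2) = Mul(0, 2) = 0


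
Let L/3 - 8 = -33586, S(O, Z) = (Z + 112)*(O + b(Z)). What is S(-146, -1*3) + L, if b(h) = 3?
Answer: -116321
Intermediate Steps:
S(O, Z) = (3 + O)*(112 + Z) (S(O, Z) = (Z + 112)*(O + 3) = (112 + Z)*(3 + O) = (3 + O)*(112 + Z))
L = -100734 (L = 24 + 3*(-33586) = 24 - 100758 = -100734)
S(-146, -1*3) + L = (336 + 3*(-1*3) + 112*(-146) - (-146)*3) - 100734 = (336 + 3*(-3) - 16352 - 146*(-3)) - 100734 = (336 - 9 - 16352 + 438) - 100734 = -15587 - 100734 = -116321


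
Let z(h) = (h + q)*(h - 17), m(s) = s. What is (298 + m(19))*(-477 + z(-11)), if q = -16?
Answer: 88443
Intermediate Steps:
z(h) = (-17 + h)*(-16 + h) (z(h) = (h - 16)*(h - 17) = (-16 + h)*(-17 + h) = (-17 + h)*(-16 + h))
(298 + m(19))*(-477 + z(-11)) = (298 + 19)*(-477 + (272 + (-11)**2 - 33*(-11))) = 317*(-477 + (272 + 121 + 363)) = 317*(-477 + 756) = 317*279 = 88443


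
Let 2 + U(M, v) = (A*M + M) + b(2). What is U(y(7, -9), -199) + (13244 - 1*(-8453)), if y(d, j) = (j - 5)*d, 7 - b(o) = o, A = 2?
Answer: 21406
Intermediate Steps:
b(o) = 7 - o
y(d, j) = d*(-5 + j) (y(d, j) = (-5 + j)*d = d*(-5 + j))
U(M, v) = 3 + 3*M (U(M, v) = -2 + ((2*M + M) + (7 - 1*2)) = -2 + (3*M + (7 - 2)) = -2 + (3*M + 5) = -2 + (5 + 3*M) = 3 + 3*M)
U(y(7, -9), -199) + (13244 - 1*(-8453)) = (3 + 3*(7*(-5 - 9))) + (13244 - 1*(-8453)) = (3 + 3*(7*(-14))) + (13244 + 8453) = (3 + 3*(-98)) + 21697 = (3 - 294) + 21697 = -291 + 21697 = 21406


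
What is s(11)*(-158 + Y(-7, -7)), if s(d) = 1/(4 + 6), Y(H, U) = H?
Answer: -33/2 ≈ -16.500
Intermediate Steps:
s(d) = 1/10
s(11)*(-158 + Y(-7, -7)) = (-158 - 7)/10 = (1/10)*(-165) = -33/2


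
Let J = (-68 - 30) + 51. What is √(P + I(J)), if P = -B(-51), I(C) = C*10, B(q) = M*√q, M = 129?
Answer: √(-470 - 129*I*√51) ≈ 16.796 - 27.425*I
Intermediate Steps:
B(q) = 129*√q
J = -47 (J = -98 + 51 = -47)
I(C) = 10*C
P = -129*I*√51 (P = -129*√(-51) = -129*I*√51 ≈ -921.24*I)
√(P + I(J)) = √(-129*I*√51 + 10*(-47)) = √(-129*I*√51 - 470) = √(-470 - 129*I*√51)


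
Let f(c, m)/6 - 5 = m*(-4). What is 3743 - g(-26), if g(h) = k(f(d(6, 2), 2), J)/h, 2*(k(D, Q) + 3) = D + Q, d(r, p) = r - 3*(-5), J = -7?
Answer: 194605/52 ≈ 3742.4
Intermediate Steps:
d(r, p) = 15 + r (d(r, p) = r + 15 = 15 + r)
f(c, m) = 30 - 24*m (f(c, m) = 30 + 6*(m*(-4)) = 30 + 6*(-4*m) = 30 - 24*m)
k(D, Q) = -3 + D/2 + Q/2 (k(D, Q) = -3 + (D + Q)/2 = -3 + (D/2 + Q/2) = -3 + D/2 + Q/2)
g(h) = -31/(2*h) (g(h) = (-3 + (30 - 24*2)/2 + (½)*(-7))/h = (-3 + (30 - 48)/2 - 7/2)/h = (-3 + (½)*(-18) - 7/2)/h = (-3 - 9 - 7/2)/h = -31/(2*h))
3743 - g(-26) = 3743 - (-31)/(2*(-26)) = 3743 - (-31)*(-1)/(2*26) = 3743 - 1*31/52 = 3743 - 31/52 = 194605/52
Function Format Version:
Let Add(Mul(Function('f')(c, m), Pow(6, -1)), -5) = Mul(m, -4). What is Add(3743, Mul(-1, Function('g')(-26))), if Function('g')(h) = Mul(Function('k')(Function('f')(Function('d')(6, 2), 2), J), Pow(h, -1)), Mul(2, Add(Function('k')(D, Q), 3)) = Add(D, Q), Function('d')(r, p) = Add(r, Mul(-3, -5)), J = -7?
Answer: Rational(194605, 52) ≈ 3742.4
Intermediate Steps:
Function('d')(r, p) = Add(15, r) (Function('d')(r, p) = Add(r, 15) = Add(15, r))
Function('f')(c, m) = Add(30, Mul(-24, m)) (Function('f')(c, m) = Add(30, Mul(6, Mul(m, -4))) = Add(30, Mul(6, Mul(-4, m))) = Add(30, Mul(-24, m)))
Function('k')(D, Q) = Add(-3, Mul(Rational(1, 2), D), Mul(Rational(1, 2), Q)) (Function('k')(D, Q) = Add(-3, Mul(Rational(1, 2), Add(D, Q))) = Add(-3, Add(Mul(Rational(1, 2), D), Mul(Rational(1, 2), Q))) = Add(-3, Mul(Rational(1, 2), D), Mul(Rational(1, 2), Q)))
Function('g')(h) = Mul(Rational(-31, 2), Pow(h, -1)) (Function('g')(h) = Mul(Add(-3, Mul(Rational(1, 2), Add(30, Mul(-24, 2))), Mul(Rational(1, 2), -7)), Pow(h, -1)) = Mul(Add(-3, Mul(Rational(1, 2), Add(30, -48)), Rational(-7, 2)), Pow(h, -1)) = Mul(Add(-3, Mul(Rational(1, 2), -18), Rational(-7, 2)), Pow(h, -1)) = Mul(Add(-3, -9, Rational(-7, 2)), Pow(h, -1)) = Mul(Rational(-31, 2), Pow(h, -1)))
Add(3743, Mul(-1, Function('g')(-26))) = Add(3743, Mul(-1, Mul(Rational(-31, 2), Pow(-26, -1)))) = Add(3743, Mul(-1, Mul(Rational(-31, 2), Rational(-1, 26)))) = Add(3743, Mul(-1, Rational(31, 52))) = Add(3743, Rational(-31, 52)) = Rational(194605, 52)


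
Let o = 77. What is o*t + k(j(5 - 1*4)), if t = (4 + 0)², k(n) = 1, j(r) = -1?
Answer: 1233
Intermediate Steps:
t = 16 (t = 4² = 16)
o*t + k(j(5 - 1*4)) = 77*16 + 1 = 1232 + 1 = 1233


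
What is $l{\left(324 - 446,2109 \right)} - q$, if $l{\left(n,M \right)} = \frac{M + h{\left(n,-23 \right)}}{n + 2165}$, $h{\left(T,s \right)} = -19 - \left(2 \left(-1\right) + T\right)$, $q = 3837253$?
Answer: $- \frac{871056185}{227} \approx -3.8373 \cdot 10^{6}$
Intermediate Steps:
$h{\left(T,s \right)} = -17 - T$ ($h{\left(T,s \right)} = -19 - \left(-2 + T\right) = -17 - T$)
$l{\left(n,M \right)} = \frac{-17 + M - n}{2165 + n}$ ($l{\left(n,M \right)} = \frac{M - \left(17 + n\right)}{n + 2165} = \frac{-17 + M - n}{2165 + n}$)
$l{\left(324 - 446,2109 \right)} - q = \frac{-17 + 2109 - \left(324 - 446\right)}{2165 + \left(324 - 446\right)} - 3837253 = \frac{-17 + 2109 - -122}{2165 - 122} - 3837253 = \frac{-17 + 2109 + 122}{2043} - 3837253 = \frac{1}{2043} \cdot 2214 - 3837253 = \frac{246}{227} - 3837253 = - \frac{871056185}{227}$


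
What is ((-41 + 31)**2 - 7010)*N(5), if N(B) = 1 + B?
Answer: -41460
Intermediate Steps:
((-41 + 31)**2 - 7010)*N(5) = ((-41 + 31)**2 - 7010)*(1 + 5) = ((-10)**2 - 7010)*6 = (100 - 7010)*6 = -6910*6 = -41460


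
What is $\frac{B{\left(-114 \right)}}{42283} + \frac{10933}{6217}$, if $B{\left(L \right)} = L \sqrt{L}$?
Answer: $\frac{10933}{6217} - \frac{114 i \sqrt{114}}{42283} \approx 1.7586 - 0.028787 i$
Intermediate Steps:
$B{\left(L \right)} = L^{\frac{3}{2}}$
$\frac{B{\left(-114 \right)}}{42283} + \frac{10933}{6217} = \frac{\left(-114\right)^{\frac{3}{2}}}{42283} + \frac{10933}{6217} = - 114 i \sqrt{114} \cdot \frac{1}{42283} + 10933 \cdot \frac{1}{6217} = - \frac{114 i \sqrt{114}}{42283} + \frac{10933}{6217} = \frac{10933}{6217} - \frac{114 i \sqrt{114}}{42283}$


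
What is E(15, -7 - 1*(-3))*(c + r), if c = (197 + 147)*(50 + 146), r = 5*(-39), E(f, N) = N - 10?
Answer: -941206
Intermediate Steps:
E(f, N) = -10 + N
r = -195
c = 67424 (c = 344*196 = 67424)
E(15, -7 - 1*(-3))*(c + r) = (-10 + (-7 - 1*(-3)))*(67424 - 195) = (-10 + (-7 + 3))*67229 = (-10 - 4)*67229 = -14*67229 = -941206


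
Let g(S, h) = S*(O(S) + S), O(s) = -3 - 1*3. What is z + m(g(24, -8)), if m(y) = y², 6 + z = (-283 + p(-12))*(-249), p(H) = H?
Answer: 260073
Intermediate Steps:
O(s) = -6 (O(s) = -3 - 3 = -6)
g(S, h) = S*(-6 + S)
z = 73449 (z = -6 + (-283 - 12)*(-249) = -6 - 295*(-249) = -6 + 73455 = 73449)
z + m(g(24, -8)) = 73449 + (24*(-6 + 24))² = 73449 + (24*18)² = 73449 + 432² = 73449 + 186624 = 260073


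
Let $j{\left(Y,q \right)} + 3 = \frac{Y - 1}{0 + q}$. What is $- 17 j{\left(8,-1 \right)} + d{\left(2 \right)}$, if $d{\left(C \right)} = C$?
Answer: $172$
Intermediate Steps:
$j{\left(Y,q \right)} = -3 + \frac{-1 + Y}{q}$ ($j{\left(Y,q \right)} = -3 + \frac{Y - 1}{0 + q} = -3 + \frac{-1 + Y}{q}$)
$- 17 j{\left(8,-1 \right)} + d{\left(2 \right)} = - 17 \frac{-1 + 8 - -3}{-1} + 2 = - 17 \left(- (-1 + 8 + 3)\right) + 2 = - 17 \left(\left(-1\right) 10\right) + 2 = \left(-17\right) \left(-10\right) + 2 = 170 + 2 = 172$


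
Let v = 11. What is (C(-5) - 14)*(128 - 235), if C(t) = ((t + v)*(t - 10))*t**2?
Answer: 242248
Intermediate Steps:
C(t) = t**2*(-10 + t)*(11 + t) (C(t) = ((t + 11)*(t - 10))*t**2 = ((11 + t)*(-10 + t))*t**2 = ((-10 + t)*(11 + t))*t**2 = t**2*(-10 + t)*(11 + t))
(C(-5) - 14)*(128 - 235) = ((-5)**2*(-110 - 5 + (-5)**2) - 14)*(128 - 235) = (25*(-110 - 5 + 25) - 14)*(-107) = (25*(-90) - 14)*(-107) = (-2250 - 14)*(-107) = -2264*(-107) = 242248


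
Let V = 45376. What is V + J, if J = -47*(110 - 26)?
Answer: 41428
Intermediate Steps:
J = -3948 (J = -47*84 = -3948)
V + J = 45376 - 3948 = 41428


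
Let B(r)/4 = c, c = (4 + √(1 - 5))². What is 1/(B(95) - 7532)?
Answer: -1871/14003588 - 4*I/3500897 ≈ -0.00013361 - 1.1426e-6*I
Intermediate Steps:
c = (4 + 2*I)² (c = (4 + √(-4))² = (4 + 2*I)² ≈ 12.0 + 16.0*I)
B(r) = 48 + 64*I (B(r) = 4*(12 + 16*I) = 48 + 64*I)
1/(B(95) - 7532) = 1/((48 + 64*I) - 7532) = 1/(-7484 + 64*I) = (-7484 - 64*I)/56014352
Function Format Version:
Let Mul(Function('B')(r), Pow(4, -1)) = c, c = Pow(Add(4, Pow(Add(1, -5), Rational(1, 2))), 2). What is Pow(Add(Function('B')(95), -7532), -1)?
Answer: Add(Rational(-1871, 14003588), Mul(Rational(-4, 3500897), I)) ≈ Add(-0.00013361, Mul(-1.1426e-6, I))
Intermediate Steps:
c = Pow(Add(4, Mul(2, I)), 2) (c = Pow(Add(4, Pow(-4, Rational(1, 2))), 2) = Pow(Add(4, Mul(2, I)), 2) ≈ Add(12.000, Mul(16.000, I)))
Function('B')(r) = Add(48, Mul(64, I)) (Function('B')(r) = Mul(4, Add(12, Mul(16, I))) = Add(48, Mul(64, I)))
Pow(Add(Function('B')(95), -7532), -1) = Pow(Add(Add(48, Mul(64, I)), -7532), -1) = Pow(Add(-7484, Mul(64, I)), -1) = Mul(Rational(1, 56014352), Add(-7484, Mul(-64, I)))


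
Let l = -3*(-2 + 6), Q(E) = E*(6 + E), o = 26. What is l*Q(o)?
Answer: -9984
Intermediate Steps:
l = -12 (l = -3*4 = -12)
l*Q(o) = -312*(6 + 26) = -312*32 = -12*832 = -9984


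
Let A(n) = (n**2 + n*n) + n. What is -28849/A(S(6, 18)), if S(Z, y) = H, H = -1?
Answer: -28849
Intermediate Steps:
S(Z, y) = -1
A(n) = n + 2*n**2 (A(n) = (n**2 + n**2) + n = 2*n**2 + n = n + 2*n**2)
-28849/A(S(6, 18)) = -28849*(-1/(1 + 2*(-1))) = -28849*(-1/(1 - 2)) = -28849/((-1*(-1))) = -28849/1 = -28849*1 = -28849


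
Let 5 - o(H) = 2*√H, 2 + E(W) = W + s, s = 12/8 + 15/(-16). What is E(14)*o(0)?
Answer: 1005/16 ≈ 62.813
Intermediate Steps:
s = 9/16 (s = 12*(⅛) + 15*(-1/16) = 3/2 - 15/16 = 9/16 ≈ 0.56250)
E(W) = -23/16 + W (E(W) = -2 + (W + 9/16) = -2 + (9/16 + W) = -23/16 + W)
o(H) = 5 - 2*√H
E(14)*o(0) = (-23/16 + 14)*(5 - 2*√0) = 201*(5 - 2*0)/16 = 201*(5 + 0)/16 = (201/16)*5 = 1005/16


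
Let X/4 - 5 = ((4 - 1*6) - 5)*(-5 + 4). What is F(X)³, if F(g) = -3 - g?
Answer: -132651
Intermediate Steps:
X = 48 (X = 20 + 4*(((4 - 1*6) - 5)*(-5 + 4)) = 20 + 4*(((4 - 6) - 5)*(-1)) = 20 + 4*((-2 - 5)*(-1)) = 20 + 4*(-7*(-1)) = 20 + 4*7 = 20 + 28 = 48)
F(X)³ = (-3 - 1*48)³ = (-3 - 48)³ = (-51)³ = -132651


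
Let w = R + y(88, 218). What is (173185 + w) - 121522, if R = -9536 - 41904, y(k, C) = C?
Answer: 441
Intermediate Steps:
R = -51440
w = -51222 (w = -51440 + 218 = -51222)
(173185 + w) - 121522 = (173185 - 51222) - 121522 = 121963 - 121522 = 441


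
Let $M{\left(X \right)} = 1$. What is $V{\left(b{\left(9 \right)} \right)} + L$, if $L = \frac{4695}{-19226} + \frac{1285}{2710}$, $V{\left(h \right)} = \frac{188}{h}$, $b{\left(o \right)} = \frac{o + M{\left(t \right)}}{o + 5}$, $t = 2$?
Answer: $\frac{3431337358}{13025615} \approx 263.43$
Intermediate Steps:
$b{\left(o \right)} = \frac{1 + o}{5 + o}$ ($b{\left(o \right)} = \frac{o + 1}{o + 5} = \frac{1 + o}{5 + o}$)
$L = \frac{599098}{2605123}$ ($L = 4695 \left(- \frac{1}{19226}\right) + 1285 \cdot \frac{1}{2710} = - \frac{4695}{19226} + \frac{257}{542} = \frac{599098}{2605123} \approx 0.22997$)
$V{\left(b{\left(9 \right)} \right)} + L = \frac{188}{\frac{1}{5 + 9} \left(1 + 9\right)} + \frac{599098}{2605123} = \frac{188}{\frac{1}{14} \cdot 10} + \frac{599098}{2605123} = \frac{188}{\frac{5}{7}} + \frac{599098}{2605123} = 188 \cdot \frac{7}{5} + \frac{599098}{2605123} = \frac{1316}{5} + \frac{599098}{2605123} = \frac{3431337358}{13025615}$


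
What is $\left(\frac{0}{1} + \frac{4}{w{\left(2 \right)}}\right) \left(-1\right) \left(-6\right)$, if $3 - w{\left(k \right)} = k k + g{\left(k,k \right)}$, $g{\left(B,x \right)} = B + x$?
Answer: $- \frac{24}{5} \approx -4.8$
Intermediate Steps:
$w{\left(k \right)} = 3 - k^{2} - 2 k$ ($w{\left(k \right)} = 3 - \left(k k + \left(k + k\right)\right) = 3 - \left(k^{2} + 2 k\right) = 3 - k^{2} - 2 k$)
$\left(\frac{0}{1} + \frac{4}{w{\left(2 \right)}}\right) \left(-1\right) \left(-6\right) = \left(\frac{0}{1} + \frac{4}{3 - 2^{2} - 4}\right) \left(-1\right) \left(-6\right) = \left(0 \cdot 1 + \frac{4}{3 - 4 - 4}\right) \left(-1\right) \left(-6\right) = \left(0 + \frac{4}{3 - 4 - 4}\right) \left(-1\right) \left(-6\right) = \left(0 + \frac{4}{-5}\right) \left(-1\right) \left(-6\right) = \left(0 + 4 \left(- \frac{1}{5}\right)\right) \left(-1\right) \left(-6\right) = \left(0 - \frac{4}{5}\right) \left(-1\right) \left(-6\right) = \left(- \frac{4}{5}\right) \left(-1\right) \left(-6\right) = \frac{4}{5} \left(-6\right) = - \frac{24}{5}$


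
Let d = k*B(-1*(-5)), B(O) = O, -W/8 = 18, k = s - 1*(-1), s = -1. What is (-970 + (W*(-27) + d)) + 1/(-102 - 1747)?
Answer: 5395381/1849 ≈ 2918.0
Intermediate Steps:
k = 0 (k = -1 - 1*(-1) = -1 + 1 = 0)
W = -144 (W = -8*18 = -144)
d = 0 (d = 0*(-1*(-5)) = 0*5 = 0)
(-970 + (W*(-27) + d)) + 1/(-102 - 1747) = (-970 + (-144*(-27) + 0)) + 1/(-102 - 1747) = (-970 + (3888 + 0)) + 1/(-1849) = (-970 + 3888) - 1/1849 = 2918 - 1/1849 = 5395381/1849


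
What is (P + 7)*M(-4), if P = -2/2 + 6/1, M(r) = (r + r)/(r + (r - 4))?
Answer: 8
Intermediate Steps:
M(r) = 2*r/(-4 + 2*r) (M(r) = (2*r)/(r + (-4 + r)) = (2*r)/(-4 + 2*r) = 2*r/(-4 + 2*r))
P = 5 (P = -2*½ + 6*1 = -1 + 6 = 5)
(P + 7)*M(-4) = (5 + 7)*(-4/(-2 - 4)) = 12*(-4/(-6)) = 12*(-4*(-⅙)) = 12*(⅔) = 8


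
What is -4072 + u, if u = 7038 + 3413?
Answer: 6379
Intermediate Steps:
u = 10451
-4072 + u = -4072 + 10451 = 6379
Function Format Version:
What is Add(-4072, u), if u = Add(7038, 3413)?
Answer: 6379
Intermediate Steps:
u = 10451
Add(-4072, u) = Add(-4072, 10451) = 6379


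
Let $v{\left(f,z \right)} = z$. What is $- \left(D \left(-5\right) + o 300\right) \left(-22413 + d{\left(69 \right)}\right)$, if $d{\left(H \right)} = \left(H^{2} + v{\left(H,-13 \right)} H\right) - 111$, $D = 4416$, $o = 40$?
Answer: $-188092800$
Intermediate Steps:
$d{\left(H \right)} = -111 + H^{2} - 13 H$ ($d{\left(H \right)} = \left(H^{2} - 13 H\right) - 111 = -111 + H^{2} - 13 H$)
$- \left(D \left(-5\right) + o 300\right) \left(-22413 + d{\left(69 \right)}\right) = - \left(4416 \left(-5\right) + 40 \cdot 300\right) \left(-22413 - \left(1008 - 4761\right)\right) = - \left(-22080 + 12000\right) \left(-22413 - -3753\right) = - \left(-10080\right) \left(-22413 + 3753\right) = - \left(-10080\right) \left(-18660\right) = \left(-1\right) 188092800 = -188092800$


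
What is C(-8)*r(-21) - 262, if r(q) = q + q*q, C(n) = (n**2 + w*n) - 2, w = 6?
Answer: 5618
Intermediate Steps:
C(n) = -2 + n**2 + 6*n (C(n) = (n**2 + 6*n) - 2 = -2 + n**2 + 6*n)
r(q) = q + q**2
C(-8)*r(-21) - 262 = (-2 + (-8)**2 + 6*(-8))*(-21*(1 - 21)) - 262 = (-2 + 64 - 48)*(-21*(-20)) - 262 = 14*420 - 262 = 5880 - 262 = 5618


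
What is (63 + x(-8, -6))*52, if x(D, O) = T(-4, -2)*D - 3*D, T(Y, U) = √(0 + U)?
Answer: 4524 - 416*I*√2 ≈ 4524.0 - 588.31*I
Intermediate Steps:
T(Y, U) = √U
x(D, O) = -3*D + I*D*√2 (x(D, O) = √(-2)*D - 3*D = (I*√2)*D - 3*D = I*D*√2 - 3*D = -3*D + I*D*√2)
(63 + x(-8, -6))*52 = (63 - 8*(-3 + I*√2))*52 = (63 + (24 - 8*I*√2))*52 = (87 - 8*I*√2)*52 = 4524 - 416*I*√2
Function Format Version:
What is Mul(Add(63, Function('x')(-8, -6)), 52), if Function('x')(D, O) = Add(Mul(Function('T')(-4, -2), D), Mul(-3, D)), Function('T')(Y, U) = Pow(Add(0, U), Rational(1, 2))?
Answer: Add(4524, Mul(-416, I, Pow(2, Rational(1, 2)))) ≈ Add(4524.0, Mul(-588.31, I))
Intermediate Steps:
Function('T')(Y, U) = Pow(U, Rational(1, 2))
Function('x')(D, O) = Add(Mul(-3, D), Mul(I, D, Pow(2, Rational(1, 2)))) (Function('x')(D, O) = Add(Mul(Pow(-2, Rational(1, 2)), D), Mul(-3, D)) = Add(Mul(Mul(I, Pow(2, Rational(1, 2))), D), Mul(-3, D)) = Add(Mul(I, D, Pow(2, Rational(1, 2))), Mul(-3, D)) = Add(Mul(-3, D), Mul(I, D, Pow(2, Rational(1, 2)))))
Mul(Add(63, Function('x')(-8, -6)), 52) = Mul(Add(63, Mul(-8, Add(-3, Mul(I, Pow(2, Rational(1, 2)))))), 52) = Mul(Add(63, Add(24, Mul(-8, I, Pow(2, Rational(1, 2))))), 52) = Mul(Add(87, Mul(-8, I, Pow(2, Rational(1, 2)))), 52) = Add(4524, Mul(-416, I, Pow(2, Rational(1, 2))))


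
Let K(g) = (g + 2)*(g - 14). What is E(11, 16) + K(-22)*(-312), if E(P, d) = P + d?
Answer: -224613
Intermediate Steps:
K(g) = (-14 + g)*(2 + g) (K(g) = (2 + g)*(-14 + g) = (-14 + g)*(2 + g))
E(11, 16) + K(-22)*(-312) = (11 + 16) + (-28 + (-22)² - 12*(-22))*(-312) = 27 + (-28 + 484 + 264)*(-312) = 27 + 720*(-312) = 27 - 224640 = -224613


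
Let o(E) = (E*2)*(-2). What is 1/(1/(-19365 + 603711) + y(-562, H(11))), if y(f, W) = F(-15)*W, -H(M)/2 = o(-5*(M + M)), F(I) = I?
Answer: 584346/7713367201 ≈ 7.5758e-5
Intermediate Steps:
o(E) = -4*E (o(E) = (2*E)*(-2) = -4*E)
H(M) = -80*M (H(M) = -(-8)*(-5*(M + M)) = -(-8)*(-10*M) = -80*M)
y(f, W) = -15*W
1/(1/(-19365 + 603711) + y(-562, H(11))) = 1/(1/(-19365 + 603711) - (-1200)*11) = 1/(1/584346 - 15*(-880)) = 1/(1/584346 + 13200) = 1/(7713367201/584346) = 584346/7713367201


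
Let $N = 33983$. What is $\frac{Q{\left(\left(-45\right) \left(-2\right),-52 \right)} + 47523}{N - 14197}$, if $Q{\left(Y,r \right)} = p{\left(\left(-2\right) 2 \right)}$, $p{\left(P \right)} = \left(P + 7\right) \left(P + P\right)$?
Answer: $\frac{47499}{19786} \approx 2.4006$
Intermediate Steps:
$p{\left(P \right)} = 2 P \left(7 + P\right)$ ($p{\left(P \right)} = \left(7 + P\right) 2 P = 2 P \left(7 + P\right)$)
$Q{\left(Y,r \right)} = -24$ ($Q{\left(Y,r \right)} = 2 \left(\left(-2\right) 2\right) \left(7 - 4\right) = 2 \left(-4\right) \left(7 - 4\right) = 2 \left(-4\right) 3 = -24$)
$\frac{Q{\left(\left(-45\right) \left(-2\right),-52 \right)} + 47523}{N - 14197} = \frac{-24 + 47523}{33983 - 14197} = \frac{47499}{19786}$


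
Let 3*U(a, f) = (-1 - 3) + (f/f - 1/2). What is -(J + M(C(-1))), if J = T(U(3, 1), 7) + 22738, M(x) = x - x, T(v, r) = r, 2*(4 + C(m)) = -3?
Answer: -22745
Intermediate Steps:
C(m) = -11/2 (C(m) = -4 + (1/2)*(-3) = -4 - 3/2 = -11/2)
U(a, f) = -7/6 (U(a, f) = ((-1 - 3) + (f/f - 1/2))/3 = (-4 + (1 - 1*1/2))/3 = (-4 + (1 - 1/2))/3 = (-4 + 1/2)/3 = (1/3)*(-7/2) = -7/6)
M(x) = 0
J = 22745 (J = 7 + 22738 = 22745)
-(J + M(C(-1))) = -(22745 + 0) = -1*22745 = -22745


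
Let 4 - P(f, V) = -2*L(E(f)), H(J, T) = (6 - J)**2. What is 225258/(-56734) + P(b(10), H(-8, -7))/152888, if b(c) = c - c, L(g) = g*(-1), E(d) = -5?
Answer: -8609612707/2168486948 ≈ -3.9703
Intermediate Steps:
L(g) = -g
b(c) = 0
P(f, V) = 14 (P(f, V) = 4 - (-2)*(-1*(-5)) = 4 - (-2)*5 = 4 - 1*(-10) = 4 + 10 = 14)
225258/(-56734) + P(b(10), H(-8, -7))/152888 = 225258/(-56734) + 14/152888 = 225258*(-1/56734) + 14*(1/152888) = -112629/28367 + 7/76444 = -8609612707/2168486948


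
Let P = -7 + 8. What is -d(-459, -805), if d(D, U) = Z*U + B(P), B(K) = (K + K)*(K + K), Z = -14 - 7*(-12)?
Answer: 56346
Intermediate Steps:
P = 1
Z = 70 (Z = -14 + 84 = 70)
B(K) = 4*K² (B(K) = (2*K)*(2*K) = 4*K²)
d(D, U) = 4 + 70*U (d(D, U) = 70*U + 4*1² = 70*U + 4*1 = 70*U + 4 = 4 + 70*U)
-d(-459, -805) = -(4 + 70*(-805)) = -(4 - 56350) = -1*(-56346) = 56346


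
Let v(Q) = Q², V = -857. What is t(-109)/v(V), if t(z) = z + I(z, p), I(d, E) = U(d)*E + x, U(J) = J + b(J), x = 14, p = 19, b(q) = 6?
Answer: -2052/734449 ≈ -0.0027939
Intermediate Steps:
U(J) = 6 + J (U(J) = J + 6 = 6 + J)
I(d, E) = 14 + E*(6 + d) (I(d, E) = (6 + d)*E + 14 = E*(6 + d) + 14 = 14 + E*(6 + d))
t(z) = 128 + 20*z (t(z) = z + (14 + 19*(6 + z)) = z + (14 + (114 + 19*z)) = z + (128 + 19*z) = 128 + 20*z)
t(-109)/v(V) = (128 + 20*(-109))/((-857)²) = (128 - 2180)/734449 = -2052*1/734449 = -2052/734449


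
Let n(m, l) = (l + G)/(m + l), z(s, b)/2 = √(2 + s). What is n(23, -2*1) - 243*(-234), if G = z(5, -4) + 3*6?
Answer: 1194118/21 + 2*√7/21 ≈ 56863.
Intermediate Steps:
z(s, b) = 2*√(2 + s)
G = 18 + 2*√7 (G = 2*√(2 + 5) + 3*6 = 2*√7 + 18 = 18 + 2*√7 ≈ 23.292)
n(m, l) = (18 + l + 2*√7)/(l + m) (n(m, l) = (l + (18 + 2*√7))/(m + l) = (18 + l + 2*√7)/(l + m))
n(23, -2*1) - 243*(-234) = (18 - 2*1 + 2*√7)/(-2*1 + 23) - 243*(-234) = (18 - 2 + 2*√7)/(-2 + 23) + 56862 = (16 + 2*√7)/21 + 56862 = (16/21 + 2*√7/21) + 56862 = 1194118/21 + 2*√7/21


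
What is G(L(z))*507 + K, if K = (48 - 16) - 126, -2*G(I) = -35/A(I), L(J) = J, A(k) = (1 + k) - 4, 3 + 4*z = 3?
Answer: -6103/2 ≈ -3051.5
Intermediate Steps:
z = 0 (z = -¾ + (¼)*3 = -¾ + ¾ = 0)
A(k) = -3 + k
G(I) = 35/(2*(-3 + I)) (G(I) = -(-35)/(2*(-3 + I)) = 35/(2*(-3 + I)))
K = -94 (K = 32 - 126 = -94)
G(L(z))*507 + K = (35/(2*(-3 + 0)))*507 - 94 = ((35/2)/(-3))*507 - 94 = ((35/2)*(-⅓))*507 - 94 = -35/6*507 - 94 = -5915/2 - 94 = -6103/2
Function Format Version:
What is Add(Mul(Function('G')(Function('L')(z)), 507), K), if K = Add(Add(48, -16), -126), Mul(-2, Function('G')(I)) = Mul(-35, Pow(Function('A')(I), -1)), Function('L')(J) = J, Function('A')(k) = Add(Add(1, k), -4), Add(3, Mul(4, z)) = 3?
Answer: Rational(-6103, 2) ≈ -3051.5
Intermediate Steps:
z = 0 (z = Add(Rational(-3, 4), Mul(Rational(1, 4), 3)) = Add(Rational(-3, 4), Rational(3, 4)) = 0)
Function('A')(k) = Add(-3, k)
Function('G')(I) = Mul(Rational(35, 2), Pow(Add(-3, I), -1)) (Function('G')(I) = Mul(Rational(-1, 2), Mul(-35, Pow(Add(-3, I), -1))) = Mul(Rational(35, 2), Pow(Add(-3, I), -1)))
K = -94 (K = Add(32, -126) = -94)
Add(Mul(Function('G')(Function('L')(z)), 507), K) = Add(Mul(Mul(Rational(35, 2), Pow(Add(-3, 0), -1)), 507), -94) = Add(Mul(Mul(Rational(35, 2), Pow(-3, -1)), 507), -94) = Add(Mul(Mul(Rational(35, 2), Rational(-1, 3)), 507), -94) = Add(Mul(Rational(-35, 6), 507), -94) = Add(Rational(-5915, 2), -94) = Rational(-6103, 2)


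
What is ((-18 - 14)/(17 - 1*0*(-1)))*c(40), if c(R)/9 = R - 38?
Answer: -576/17 ≈ -33.882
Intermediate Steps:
c(R) = -342 + 9*R (c(R) = 9*(R - 38) = 9*(-38 + R) = -342 + 9*R)
((-18 - 14)/(17 - 1*0*(-1)))*c(40) = ((-18 - 14)/(17 - 1*0*(-1)))*(-342 + 9*40) = (-32/(17 + 0*(-1)))*(-342 + 360) = -32/(17 + 0)*18 = -32/17*18 = -576/17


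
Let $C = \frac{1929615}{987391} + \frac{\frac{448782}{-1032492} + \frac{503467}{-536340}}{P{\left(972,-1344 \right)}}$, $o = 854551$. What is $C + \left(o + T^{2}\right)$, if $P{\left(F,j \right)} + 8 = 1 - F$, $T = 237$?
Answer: $\frac{3693266226392686695801197}{4055316997074102060} \approx 9.1072 \cdot 10^{5}$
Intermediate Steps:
$P{\left(F,j \right)} = -7 - F$ ($P{\left(F,j \right)} = -8 - \left(-1 + F\right) = -7 - F$)
$C = \frac{7930817360467717997}{4055316997074102060}$ ($C = \frac{1929615}{987391} + \frac{\frac{448782}{-1032492} + \frac{503467}{-536340}}{-7 - 972} = 1929615 \cdot \frac{1}{987391} + \frac{448782 \left(- \frac{1}{1032492}\right) + 503467 \left(- \frac{1}{536340}\right)}{-7 - 972} = \frac{1929615}{987391} + \frac{- \frac{74797}{172082} - \frac{503467}{536340}}{-979} = \frac{1929615}{987391} - - \frac{5761555967}{4107103464660} = \frac{1929615}{987391} + \frac{5761555967}{4107103464660} = \frac{7930817360467717997}{4055316997074102060} \approx 1.9557$)
$C + \left(o + T^{2}\right) = \frac{7930817360467717997}{4055316997074102060} + \left(854551 + 237^{2}\right) = \frac{7930817360467717997}{4055316997074102060} + \left(854551 + 56169\right) = \frac{7930817360467717997}{4055316997074102060} + 910720 = \frac{3693266226392686695801197}{4055316997074102060}$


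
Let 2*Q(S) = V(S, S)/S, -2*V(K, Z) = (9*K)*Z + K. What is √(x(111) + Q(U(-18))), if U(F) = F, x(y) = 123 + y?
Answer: √1097/2 ≈ 16.560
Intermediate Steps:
V(K, Z) = -K/2 - 9*K*Z/2 (V(K, Z) = -((9*K)*Z + K)/2 = -(9*K*Z + K)/2 = -(K + 9*K*Z)/2 = -K/2 - 9*K*Z/2)
Q(S) = -¼ - 9*S/4 (Q(S) = ((-S*(1 + 9*S)/2)/S)/2 = (-½ - 9*S/2)/2 = -¼ - 9*S/4)
√(x(111) + Q(U(-18))) = √((123 + 111) + (-¼ - 9/4*(-18))) = √(234 + (-¼ + 81/2)) = √(234 + 161/4) = √(1097/4) = √1097/2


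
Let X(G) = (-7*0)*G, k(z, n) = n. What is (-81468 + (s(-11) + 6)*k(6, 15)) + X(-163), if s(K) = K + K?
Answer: -81708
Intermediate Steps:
s(K) = 2*K
X(G) = 0 (X(G) = 0*G = 0)
(-81468 + (s(-11) + 6)*k(6, 15)) + X(-163) = (-81468 + (2*(-11) + 6)*15) + 0 = (-81468 + (-22 + 6)*15) + 0 = (-81468 - 16*15) + 0 = (-81468 - 240) + 0 = -81708 + 0 = -81708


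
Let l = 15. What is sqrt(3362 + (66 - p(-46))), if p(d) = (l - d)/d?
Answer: sqrt(7256454)/46 ≈ 58.560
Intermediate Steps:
p(d) = (15 - d)/d
sqrt(3362 + (66 - p(-46))) = sqrt(3362 + (66 - (15 - 1*(-46))/(-46))) = sqrt(3362 + (66 - (-1)*(15 + 46)/46)) = sqrt(3362 + (66 - (-1)*61/46)) = sqrt(3362 + (66 - 1*(-61/46))) = sqrt(3362 + (66 + 61/46)) = sqrt(3362 + 3097/46) = sqrt(157749/46) = sqrt(7256454)/46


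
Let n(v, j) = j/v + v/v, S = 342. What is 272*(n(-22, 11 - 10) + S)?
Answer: 1026120/11 ≈ 93284.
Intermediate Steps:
n(v, j) = 1 + j/v (n(v, j) = j/v + 1 = 1 + j/v)
272*(n(-22, 11 - 10) + S) = 272*(((11 - 10) - 22)/(-22) + 342) = 272*(-(1 - 22)/22 + 342) = 272*(-1/22*(-21) + 342) = 272*(21/22 + 342) = 272*(7545/22) = 1026120/11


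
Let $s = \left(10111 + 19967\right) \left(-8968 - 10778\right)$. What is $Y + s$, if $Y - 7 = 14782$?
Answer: $-593905399$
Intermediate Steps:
$Y = 14789$ ($Y = 7 + 14782 = 14789$)
$s = -593920188$ ($s = 30078 \left(-19746\right) = -593920188$)
$Y + s = 14789 - 593920188 = -593905399$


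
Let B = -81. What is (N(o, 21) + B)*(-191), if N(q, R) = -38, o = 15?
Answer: 22729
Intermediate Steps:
(N(o, 21) + B)*(-191) = (-38 - 81)*(-191) = -119*(-191) = 22729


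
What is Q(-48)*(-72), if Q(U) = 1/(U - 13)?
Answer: 72/61 ≈ 1.1803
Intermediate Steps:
Q(U) = 1/(-13 + U)
Q(-48)*(-72) = -72/(-13 - 48) = -72/(-61) = -1/61*(-72) = 72/61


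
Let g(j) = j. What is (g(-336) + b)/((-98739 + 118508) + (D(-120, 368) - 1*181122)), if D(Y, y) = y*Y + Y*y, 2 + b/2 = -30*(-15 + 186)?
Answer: 10600/249673 ≈ 0.042456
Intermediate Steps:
b = -10264 (b = -4 + 2*(-30*(-15 + 186)) = -4 + 2*(-30*171) = -4 + 2*(-5130) = -4 - 10260 = -10264)
D(Y, y) = 2*Y*y (D(Y, y) = Y*y + Y*y = 2*Y*y)
(g(-336) + b)/((-98739 + 118508) + (D(-120, 368) - 1*181122)) = (-336 - 10264)/((-98739 + 118508) + (2*(-120)*368 - 1*181122)) = -10600/(19769 + (-88320 - 181122)) = -10600/(19769 - 269442) = -10600/(-249673) = -10600*(-1/249673) = 10600/249673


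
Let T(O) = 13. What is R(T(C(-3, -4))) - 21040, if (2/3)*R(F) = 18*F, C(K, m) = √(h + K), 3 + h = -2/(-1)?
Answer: -20689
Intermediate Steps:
h = -1 (h = -3 - 2/(-1) = -3 - 2*(-1) = -3 + 2 = -1)
C(K, m) = √(-1 + K)
R(F) = 27*F (R(F) = 3*(18*F)/2 = 27*F)
R(T(C(-3, -4))) - 21040 = 27*13 - 21040 = 351 - 21040 = -20689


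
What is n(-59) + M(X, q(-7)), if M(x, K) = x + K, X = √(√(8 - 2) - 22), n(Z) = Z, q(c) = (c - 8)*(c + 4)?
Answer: -14 + I*√(22 - √6) ≈ -14.0 + 4.4216*I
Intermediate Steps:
q(c) = (-8 + c)*(4 + c)
X = √(-22 + √6) (X = √(√6 - 22) = √(-22 + √6) ≈ 4.4216*I)
M(x, K) = K + x
n(-59) + M(X, q(-7)) = -59 + ((-32 + (-7)² - 4*(-7)) + √(-22 + √6)) = -59 + ((-32 + 49 + 28) + √(-22 + √6)) = -59 + (45 + √(-22 + √6)) = -14 + √(-22 + √6)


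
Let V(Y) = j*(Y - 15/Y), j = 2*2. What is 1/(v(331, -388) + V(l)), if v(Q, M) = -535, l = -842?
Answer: -421/1643133 ≈ -0.00025622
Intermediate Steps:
j = 4
V(Y) = -60/Y + 4*Y (V(Y) = 4*(Y - 15/Y) = -60/Y + 4*Y)
1/(v(331, -388) + V(l)) = 1/(-535 + (-60/(-842) + 4*(-842))) = 1/(-535 + (-60*(-1/842) - 3368)) = 1/(-535 + (30/421 - 3368)) = 1/(-535 - 1417898/421) = 1/(-1643133/421) = -421/1643133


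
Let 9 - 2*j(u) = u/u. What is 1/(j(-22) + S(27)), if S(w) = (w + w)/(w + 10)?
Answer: 37/202 ≈ 0.18317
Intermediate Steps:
S(w) = 2*w/(10 + w) (S(w) = (2*w)/(10 + w) = 2*w/(10 + w))
j(u) = 4 (j(u) = 9/2 - u/(2*u) = 9/2 - ½*1 = 9/2 - ½ = 4)
1/(j(-22) + S(27)) = 1/(4 + 2*27/(10 + 27)) = 1/(4 + 2*27/37) = 1/(4 + 2*27*(1/37)) = 1/(4 + 54/37) = 1/(202/37) = 37/202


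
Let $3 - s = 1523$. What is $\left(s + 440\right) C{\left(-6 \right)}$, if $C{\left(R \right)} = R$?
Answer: $6480$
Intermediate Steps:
$s = -1520$ ($s = 3 - 1523 = -1520$)
$\left(s + 440\right) C{\left(-6 \right)} = \left(-1520 + 440\right) \left(-6\right) = \left(-1080\right) \left(-6\right) = 6480$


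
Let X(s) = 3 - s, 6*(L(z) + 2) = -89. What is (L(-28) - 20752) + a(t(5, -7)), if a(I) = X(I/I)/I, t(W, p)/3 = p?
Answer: -290765/14 ≈ -20769.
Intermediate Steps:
L(z) = -101/6 (L(z) = -2 + (⅙)*(-89) = -2 - 89/6 = -101/6)
t(W, p) = 3*p
a(I) = 2/I (a(I) = (3 - I/I)/I = (3 - 1*1)/I = (3 - 1)/I = 2/I)
(L(-28) - 20752) + a(t(5, -7)) = (-101/6 - 20752) + 2/((3*(-7))) = -124613/6 + 2/(-21) = -124613/6 + 2*(-1/21) = -124613/6 - 2/21 = -290765/14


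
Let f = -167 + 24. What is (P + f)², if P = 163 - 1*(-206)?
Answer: 51076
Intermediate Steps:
P = 369 (P = 163 + 206 = 369)
f = -143
(P + f)² = (369 - 143)² = 226² = 51076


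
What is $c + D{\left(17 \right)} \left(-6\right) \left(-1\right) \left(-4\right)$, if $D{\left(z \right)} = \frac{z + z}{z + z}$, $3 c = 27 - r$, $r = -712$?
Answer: $\frac{667}{3} \approx 222.33$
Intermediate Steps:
$c = \frac{739}{3}$ ($c = \frac{27 - -712}{3} = \frac{27 + 712}{3} = \frac{1}{3} \cdot 739 = \frac{739}{3} \approx 246.33$)
$D{\left(z \right)} = 1$ ($D{\left(z \right)} = \frac{2 z}{2 z} = 2 z \frac{1}{2 z} = 1$)
$c + D{\left(17 \right)} \left(-6\right) \left(-1\right) \left(-4\right) = \frac{739}{3} + 1 \left(-6\right) \left(-1\right) \left(-4\right) = \frac{739}{3} + 1 \cdot 6 \left(-4\right) = \frac{739}{3} + 1 \left(-24\right) = \frac{739}{3} - 24 = \frac{667}{3}$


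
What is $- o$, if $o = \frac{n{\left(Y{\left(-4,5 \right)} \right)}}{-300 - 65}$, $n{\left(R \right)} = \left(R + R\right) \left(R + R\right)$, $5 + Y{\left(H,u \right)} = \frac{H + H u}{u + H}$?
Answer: $\frac{3364}{365} \approx 9.2164$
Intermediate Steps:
$Y{\left(H,u \right)} = -5 + \frac{H + H u}{H + u}$ ($Y{\left(H,u \right)} = -5 + \frac{H + H u}{u + H} = -5 + \frac{H + H u}{H + u}$)
$n{\left(R \right)} = 4 R^{2}$ ($n{\left(R \right)} = 2 R 2 R = 4 R^{2}$)
$o = - \frac{3364}{365}$ ($o = \frac{4 \left(\frac{\left(-5\right) 5 - -16 - 20}{-4 + 5}\right)^{2}}{-300 - 65} = \frac{4 \left(\frac{-25 + 16 - 20}{1}\right)^{2}}{-365} = 4 \left(1 \left(-29\right)\right)^{2} \left(- \frac{1}{365}\right) = 4 \left(-29\right)^{2} \left(- \frac{1}{365}\right) = 4 \cdot 841 \left(- \frac{1}{365}\right) = 3364 \left(- \frac{1}{365}\right) = - \frac{3364}{365} \approx -9.2164$)
$- o = \left(-1\right) \left(- \frac{3364}{365}\right) = \frac{3364}{365}$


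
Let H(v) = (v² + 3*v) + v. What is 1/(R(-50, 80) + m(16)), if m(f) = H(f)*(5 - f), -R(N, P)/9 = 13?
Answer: -1/3637 ≈ -0.00027495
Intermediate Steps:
R(N, P) = -117 (R(N, P) = -9*13 = -117)
H(v) = v² + 4*v
m(f) = f*(4 + f)*(5 - f) (m(f) = (f*(4 + f))*(5 - f) = f*(4 + f)*(5 - f))
1/(R(-50, 80) + m(16)) = 1/(-117 + 16*(20 + 16 - 1*16²)) = 1/(-117 + 16*(20 + 16 - 1*256)) = 1/(-117 + 16*(20 + 16 - 256)) = 1/(-117 + 16*(-220)) = 1/(-117 - 3520) = 1/(-3637) = -1/3637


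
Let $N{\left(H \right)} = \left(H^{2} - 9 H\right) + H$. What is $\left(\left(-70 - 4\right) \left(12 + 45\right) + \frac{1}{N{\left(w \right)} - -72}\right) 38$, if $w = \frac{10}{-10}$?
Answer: $- \frac{12982966}{81} \approx -1.6028 \cdot 10^{5}$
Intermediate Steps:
$w = -1$ ($w = 10 \left(- \frac{1}{10}\right) = -1$)
$N{\left(H \right)} = H^{2} - 8 H$
$\left(\left(-70 - 4\right) \left(12 + 45\right) + \frac{1}{N{\left(w \right)} - -72}\right) 38 = \left(\left(-70 - 4\right) \left(12 + 45\right) + \frac{1}{- (-8 - 1) - -72}\right) 38 = \left(\left(-74\right) 57 + \frac{1}{\left(-1\right) \left(-9\right) + 72}\right) 38 = \left(-4218 + \frac{1}{9 + 72}\right) 38 = \left(-4218 + \frac{1}{81}\right) 38 = \left(- \frac{341657}{81}\right) 38 = - \frac{12982966}{81}$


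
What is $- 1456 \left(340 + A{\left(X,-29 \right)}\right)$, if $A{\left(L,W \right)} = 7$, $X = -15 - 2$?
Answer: $-505232$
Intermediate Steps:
$X = -17$
$- 1456 \left(340 + A{\left(X,-29 \right)}\right) = - 1456 \left(340 + 7\right) = \left(-1456\right) 347 = -505232$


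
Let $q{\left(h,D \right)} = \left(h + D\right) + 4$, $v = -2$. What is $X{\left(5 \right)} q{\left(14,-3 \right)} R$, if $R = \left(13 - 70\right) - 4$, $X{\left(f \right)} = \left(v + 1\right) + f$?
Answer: $-3660$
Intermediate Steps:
$q{\left(h,D \right)} = 4 + D + h$ ($q{\left(h,D \right)} = \left(D + h\right) + 4 = 4 + D + h$)
$X{\left(f \right)} = -1 + f$ ($X{\left(f \right)} = \left(-2 + 1\right) + f = -1 + f$)
$R = -61$ ($R = -57 - 4 = -61$)
$X{\left(5 \right)} q{\left(14,-3 \right)} R = \left(-1 + 5\right) \left(4 - 3 + 14\right) \left(-61\right) = 4 \cdot 15 \left(-61\right) = 60 \left(-61\right) = -3660$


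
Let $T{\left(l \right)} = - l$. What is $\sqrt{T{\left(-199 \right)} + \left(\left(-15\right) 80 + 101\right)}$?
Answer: $30 i \approx 30.0 i$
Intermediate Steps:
$\sqrt{T{\left(-199 \right)} + \left(\left(-15\right) 80 + 101\right)} = \sqrt{\left(-1\right) \left(-199\right) + \left(\left(-15\right) 80 + 101\right)} = \sqrt{199 + \left(-1200 + 101\right)} = \sqrt{199 - 1099} = \sqrt{-900} = 30 i$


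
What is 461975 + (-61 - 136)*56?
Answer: 450943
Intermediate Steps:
461975 + (-61 - 136)*56 = 461975 - 197*56 = 461975 - 11032 = 450943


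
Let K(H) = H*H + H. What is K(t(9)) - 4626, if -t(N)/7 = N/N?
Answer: -4584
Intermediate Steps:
t(N) = -7 (t(N) = -7*N/N = -7*1 = -7)
K(H) = H + H² (K(H) = H² + H = H + H²)
K(t(9)) - 4626 = -7*(1 - 7) - 4626 = -7*(-6) - 4626 = 42 - 4626 = -4584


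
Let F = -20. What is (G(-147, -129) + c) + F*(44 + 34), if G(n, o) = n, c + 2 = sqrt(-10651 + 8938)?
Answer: -1709 + I*sqrt(1713) ≈ -1709.0 + 41.388*I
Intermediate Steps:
c = -2 + I*sqrt(1713) (c = -2 + sqrt(-10651 + 8938) = -2 + sqrt(-1713) = -2 + I*sqrt(1713) ≈ -2.0 + 41.388*I)
(G(-147, -129) + c) + F*(44 + 34) = (-147 + (-2 + I*sqrt(1713))) - 20*(44 + 34) = (-149 + I*sqrt(1713)) - 20*78 = (-149 + I*sqrt(1713)) - 1560 = -1709 + I*sqrt(1713)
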